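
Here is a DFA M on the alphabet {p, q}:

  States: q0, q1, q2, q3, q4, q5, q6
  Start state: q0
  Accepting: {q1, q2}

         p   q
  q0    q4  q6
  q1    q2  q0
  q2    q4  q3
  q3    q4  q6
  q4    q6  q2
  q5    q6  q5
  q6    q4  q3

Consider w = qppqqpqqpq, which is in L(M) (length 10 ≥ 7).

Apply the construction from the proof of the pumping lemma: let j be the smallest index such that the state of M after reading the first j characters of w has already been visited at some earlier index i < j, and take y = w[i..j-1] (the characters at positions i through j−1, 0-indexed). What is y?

pp

State sequence: q0 -q-> q6 -p-> q4 -p-> q6 -q-> q3 -q-> q6 -p-> q4 -q-> q2 -q-> q3 -p-> q4 -q-> q2
First repeat at step 3: q6 was already visited.

So i = 1, j = 3, giving x = w[0:1] = q, y = w[1:3] = pp, z = w[3:10] = qqpqqpq.
Check: |xy| = 3 ≤ 7 and |y| = 2 ≥ 1. Reading y takes M from q6 back to q6, so every xyⁱz is accepted.
Pumping length from the standard proof: p = 7 (the number of states). The repeated state found above gives |xy| = j ≤ 7 and |y| = j − i ≥ 1.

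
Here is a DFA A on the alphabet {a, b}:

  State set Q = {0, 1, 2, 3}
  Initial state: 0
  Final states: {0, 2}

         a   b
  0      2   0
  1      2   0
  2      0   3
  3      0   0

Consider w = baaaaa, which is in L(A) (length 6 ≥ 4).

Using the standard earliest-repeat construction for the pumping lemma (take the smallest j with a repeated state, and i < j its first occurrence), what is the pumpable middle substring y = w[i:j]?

State sequence: 0 -b-> 0 -a-> 2 -a-> 0 -a-> 2 -a-> 0 -a-> 2
First repeat at step 1: 0 was already visited.

So i = 0, j = 1, giving x = w[0:0] = ε, y = w[0:1] = b, z = w[1:6] = aaaaa.
Check: |xy| = 1 ≤ 4 and |y| = 1 ≥ 1. Reading y takes A from 0 back to 0, so every xyⁱz is accepted.
The DFA has 4 states, so the proof of the pumping lemma guarantees a repeated state among the first 4+1 visited; the segment between the two visits is the pumpable y.

b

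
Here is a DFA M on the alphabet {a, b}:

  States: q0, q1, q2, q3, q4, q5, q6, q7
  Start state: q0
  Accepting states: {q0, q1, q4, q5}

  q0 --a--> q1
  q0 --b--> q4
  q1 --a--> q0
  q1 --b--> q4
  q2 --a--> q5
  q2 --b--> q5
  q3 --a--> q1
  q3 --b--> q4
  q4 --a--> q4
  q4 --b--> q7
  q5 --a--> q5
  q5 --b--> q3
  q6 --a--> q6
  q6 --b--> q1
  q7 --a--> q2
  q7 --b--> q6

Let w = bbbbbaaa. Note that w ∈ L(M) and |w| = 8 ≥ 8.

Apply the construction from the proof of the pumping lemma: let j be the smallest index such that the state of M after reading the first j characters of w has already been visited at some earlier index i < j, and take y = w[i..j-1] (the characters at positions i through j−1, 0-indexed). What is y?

State sequence: q0 -b-> q4 -b-> q7 -b-> q6 -b-> q1 -b-> q4 -a-> q4 -a-> q4 -a-> q4
First repeat at step 5: q4 was already visited.

So i = 1, j = 5, giving x = w[0:1] = b, y = w[1:5] = bbbb, z = w[5:8] = aaa.
Check: |xy| = 5 ≤ 8 and |y| = 4 ≥ 1. Reading y takes M from q4 back to q4, so every xyⁱz is accepted.

bbbb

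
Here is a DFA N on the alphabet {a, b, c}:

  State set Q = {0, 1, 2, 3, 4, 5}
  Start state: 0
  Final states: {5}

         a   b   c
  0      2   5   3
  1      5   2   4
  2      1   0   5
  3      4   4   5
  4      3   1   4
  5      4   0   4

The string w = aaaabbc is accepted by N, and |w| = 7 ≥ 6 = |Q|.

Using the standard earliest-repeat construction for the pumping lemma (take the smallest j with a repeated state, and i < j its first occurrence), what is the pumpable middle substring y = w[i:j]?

aab

State sequence: 0 -a-> 2 -a-> 1 -a-> 5 -a-> 4 -b-> 1 -b-> 2 -c-> 5
First repeat at step 5: 1 was already visited.

So i = 2, j = 5, giving x = w[0:2] = aa, y = w[2:5] = aab, z = w[5:7] = bc.
Check: |xy| = 5 ≤ 6 and |y| = 3 ≥ 1. Reading y takes N from 1 back to 1, so every xyⁱz is accepted.
With |Q| = 6, pigeonhole forces a state repeat no later than step 6; the substring read between the first and second visits to that state can be pumped.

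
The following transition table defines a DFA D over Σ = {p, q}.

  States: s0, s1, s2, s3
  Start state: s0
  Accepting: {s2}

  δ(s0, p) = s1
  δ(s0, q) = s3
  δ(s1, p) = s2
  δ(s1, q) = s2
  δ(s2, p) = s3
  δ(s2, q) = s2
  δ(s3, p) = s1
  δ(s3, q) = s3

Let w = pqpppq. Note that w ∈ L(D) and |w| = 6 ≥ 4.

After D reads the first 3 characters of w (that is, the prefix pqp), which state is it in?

s3

State sequence: s0 -p-> s1 -q-> s2 -p-> s3

After reading 3 characters, D is in state s3.
(This kind of state-tracing is the core of the pumping-lemma construction: with 4 states, pigeonhole forces a repeat within the first 4 steps.)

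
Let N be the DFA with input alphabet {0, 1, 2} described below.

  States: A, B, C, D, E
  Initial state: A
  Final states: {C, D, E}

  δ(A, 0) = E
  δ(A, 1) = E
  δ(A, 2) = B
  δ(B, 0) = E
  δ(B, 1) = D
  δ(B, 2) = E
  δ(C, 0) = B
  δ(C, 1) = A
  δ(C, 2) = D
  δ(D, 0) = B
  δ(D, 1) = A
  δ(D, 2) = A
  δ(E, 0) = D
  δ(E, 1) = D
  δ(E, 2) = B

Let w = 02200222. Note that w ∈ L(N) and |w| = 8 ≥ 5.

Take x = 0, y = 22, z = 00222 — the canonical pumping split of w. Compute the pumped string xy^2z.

0222200222

xy^2z = 0·22·22·00222 = 0222200222.
Reading y = 22 takes N from E back to E, so after x·y·y the machine is still in E, and z then leads to the accepting state E. Hence 0222200222 ∈ L(N).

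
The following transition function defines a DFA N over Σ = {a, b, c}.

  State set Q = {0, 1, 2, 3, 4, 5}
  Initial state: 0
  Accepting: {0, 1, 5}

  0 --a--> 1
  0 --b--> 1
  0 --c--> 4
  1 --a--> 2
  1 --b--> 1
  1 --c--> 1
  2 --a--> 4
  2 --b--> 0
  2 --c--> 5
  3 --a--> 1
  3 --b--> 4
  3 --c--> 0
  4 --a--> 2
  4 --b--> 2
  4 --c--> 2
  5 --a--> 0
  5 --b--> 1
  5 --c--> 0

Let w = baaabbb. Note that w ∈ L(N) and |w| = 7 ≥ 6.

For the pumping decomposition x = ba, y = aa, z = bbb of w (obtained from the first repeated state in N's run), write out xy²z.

baaaaabbb

xy^2z = ba·aa·aa·bbb = baaaaabbb.
Reading y = aa takes N from 2 back to 2, so after x·y·y the machine is still in 2, and z then leads to the accepting state 1. Hence baaaaabbb ∈ L(N).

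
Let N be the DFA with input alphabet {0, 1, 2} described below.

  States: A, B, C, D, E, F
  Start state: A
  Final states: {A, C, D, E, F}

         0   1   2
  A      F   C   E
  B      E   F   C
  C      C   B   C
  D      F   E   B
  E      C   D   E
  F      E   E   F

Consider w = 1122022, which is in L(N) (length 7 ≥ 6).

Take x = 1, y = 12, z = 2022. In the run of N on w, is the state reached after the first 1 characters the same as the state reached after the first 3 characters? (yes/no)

yes

State sequence: A -1-> C -1-> B -2-> C

After x (step 1): C. After xy (step 3): C.
They match, so y = 12 drives N around a cycle from C back to itself; pumping y any number of times keeps N in C before reading z, and xyⁱz ∈ L(N) for every i ≥ 0.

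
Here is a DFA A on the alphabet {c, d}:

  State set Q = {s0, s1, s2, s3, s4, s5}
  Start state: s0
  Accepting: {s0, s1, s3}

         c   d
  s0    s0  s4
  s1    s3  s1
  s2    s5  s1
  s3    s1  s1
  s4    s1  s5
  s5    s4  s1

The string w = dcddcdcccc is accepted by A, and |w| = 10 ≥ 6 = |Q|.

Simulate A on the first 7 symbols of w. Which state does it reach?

Run of A on the first 7 characters of w = d c d d c d c:
  step 0: s0  (start)
  step 1: s4  (read d: s0→s4)
  step 2: s1  (read c: s4→s1)
  step 3: s1  (read d: s1→s1)
  step 4: s1  (read d: s1→s1)
  step 5: s3  (read c: s1→s3)
  step 6: s1  (read d: s3→s1)
  step 7: s3  (read c: s1→s3)

After reading 7 characters, A is in state s3.
(This kind of state-tracing is the core of the pumping-lemma construction: with 6 states, pigeonhole forces a repeat within the first 6 steps.)

s3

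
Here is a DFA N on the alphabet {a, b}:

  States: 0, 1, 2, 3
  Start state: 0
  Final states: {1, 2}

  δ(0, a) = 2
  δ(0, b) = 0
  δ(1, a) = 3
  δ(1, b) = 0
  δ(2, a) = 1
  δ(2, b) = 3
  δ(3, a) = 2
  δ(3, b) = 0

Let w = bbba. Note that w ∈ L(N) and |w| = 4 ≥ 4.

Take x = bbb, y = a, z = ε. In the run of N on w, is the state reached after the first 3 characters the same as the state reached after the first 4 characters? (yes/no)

no

Run of N on the first 4 characters of w = b b b a:
  step 0: 0  (start)
  step 1: 0  (read b: 0→0)
  step 2: 0  (read b: 0→0)
  step 3: 0  (read b: 0→0)
  step 4: 2  (read a: 0→2)

After x (step 3): 0. After xy (step 4): 2.
They differ (0 ≠ 2), so y is not a cycle from the state after x; this split is not the one the pumping-lemma construction produces, and pumping y need not keep the string in L(N).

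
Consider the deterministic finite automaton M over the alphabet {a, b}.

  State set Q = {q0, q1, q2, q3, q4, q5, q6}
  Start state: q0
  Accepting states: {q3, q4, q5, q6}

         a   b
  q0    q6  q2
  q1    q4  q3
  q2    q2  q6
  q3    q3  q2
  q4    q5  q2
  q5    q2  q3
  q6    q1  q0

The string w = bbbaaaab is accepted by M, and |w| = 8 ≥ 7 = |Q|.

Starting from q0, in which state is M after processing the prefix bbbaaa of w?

q4

State sequence: q0 -b-> q2 -b-> q6 -b-> q0 -a-> q6 -a-> q1 -a-> q4

After reading 6 characters, M is in state q4.
(This kind of state-tracing is the core of the pumping-lemma construction: with 7 states, pigeonhole forces a repeat within the first 7 steps.)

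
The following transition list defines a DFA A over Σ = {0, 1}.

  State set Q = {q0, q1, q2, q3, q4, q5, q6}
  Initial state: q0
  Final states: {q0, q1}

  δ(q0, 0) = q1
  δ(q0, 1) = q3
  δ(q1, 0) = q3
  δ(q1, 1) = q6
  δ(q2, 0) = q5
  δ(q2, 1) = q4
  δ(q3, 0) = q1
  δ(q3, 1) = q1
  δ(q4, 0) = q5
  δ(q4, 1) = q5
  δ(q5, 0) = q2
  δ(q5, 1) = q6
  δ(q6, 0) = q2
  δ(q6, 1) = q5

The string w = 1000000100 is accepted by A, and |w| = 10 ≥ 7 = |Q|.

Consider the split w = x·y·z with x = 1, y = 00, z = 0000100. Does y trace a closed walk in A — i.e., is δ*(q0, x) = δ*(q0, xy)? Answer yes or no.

Run of A on the first 3 characters of w = 1 0 0:
  step 0: q0  (start)
  step 1: q3  (read 1: q0→q3)
  step 2: q1  (read 0: q3→q1)
  step 3: q3  (read 0: q1→q3)

After x (step 1): q3. After xy (step 3): q3.
They match, so y = 00 drives A around a cycle from q3 back to itself; pumping y any number of times keeps A in q3 before reading z, and xyⁱz ∈ L(A) for every i ≥ 0.

yes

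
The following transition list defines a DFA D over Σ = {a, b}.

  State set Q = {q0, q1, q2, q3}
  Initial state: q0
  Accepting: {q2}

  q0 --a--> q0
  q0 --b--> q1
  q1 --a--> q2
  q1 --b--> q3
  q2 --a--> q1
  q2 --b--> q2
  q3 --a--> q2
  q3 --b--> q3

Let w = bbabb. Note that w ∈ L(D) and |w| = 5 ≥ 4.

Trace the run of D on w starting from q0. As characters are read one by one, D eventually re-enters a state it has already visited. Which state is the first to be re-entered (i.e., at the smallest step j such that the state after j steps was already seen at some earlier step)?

Run of D on w = b b a b b:
  step 0: q0  (start)
  step 1: q1  (read b: q0→q1)
  step 2: q3  (read b: q1→q3)
  step 3: q2  (read a: q3→q2)
  step 4: q2  (read b: q2→q2)   ← first repeat (q2 seen earlier)
  step 5: q2  (read b: q2→q2)

The earliest repeat is at step j = 4: D is in q2, which it already visited at step i = 3.

q2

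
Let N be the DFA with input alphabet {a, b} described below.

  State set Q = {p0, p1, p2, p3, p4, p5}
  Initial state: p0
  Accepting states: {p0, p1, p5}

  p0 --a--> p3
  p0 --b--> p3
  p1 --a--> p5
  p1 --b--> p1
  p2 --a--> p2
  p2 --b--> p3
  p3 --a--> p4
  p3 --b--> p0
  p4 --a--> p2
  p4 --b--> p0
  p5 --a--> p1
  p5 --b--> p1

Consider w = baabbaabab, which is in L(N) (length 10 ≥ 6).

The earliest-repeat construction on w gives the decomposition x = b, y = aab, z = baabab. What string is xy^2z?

xy^2z = b·aab·aab·baabab = baabaabbaabab.
Reading y = aab takes N from p3 back to p3, so after x·y·y the machine is still in p3, and z then leads to the accepting state p0. Hence baabaabbaabab ∈ L(N).

baabaabbaabab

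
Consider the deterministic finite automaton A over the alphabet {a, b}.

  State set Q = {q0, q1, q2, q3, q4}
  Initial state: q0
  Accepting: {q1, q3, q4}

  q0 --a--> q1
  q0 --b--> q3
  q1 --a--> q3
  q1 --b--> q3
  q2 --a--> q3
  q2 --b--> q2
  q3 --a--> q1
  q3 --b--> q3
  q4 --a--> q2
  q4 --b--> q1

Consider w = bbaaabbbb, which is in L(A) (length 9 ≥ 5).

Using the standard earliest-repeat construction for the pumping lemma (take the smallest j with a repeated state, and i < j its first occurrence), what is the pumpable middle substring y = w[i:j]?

Run of A on w = b b a a a b b b b:
  step 0: q0  (start)
  step 1: q3  (read b: q0→q3)
  step 2: q3  (read b: q3→q3)   ← first repeat (q3 seen earlier)
  step 3: q1  (read a: q3→q1)
  step 4: q3  (read a: q1→q3)
  step 5: q1  (read a: q3→q1)
  step 6: q3  (read b: q1→q3)
  step 7: q3  (read b: q3→q3)
  step 8: q3  (read b: q3→q3)
  step 9: q3  (read b: q3→q3)

So i = 1, j = 2, giving x = w[0:1] = b, y = w[1:2] = b, z = w[2:9] = aaabbbb.
Check: |xy| = 2 ≤ 5 and |y| = 1 ≥ 1. Reading y takes A from q3 back to q3, so every xyⁱz is accepted.
With |Q| = 5, pigeonhole forces a state repeat no later than step 5; the substring read between the first and second visits to that state can be pumped.

b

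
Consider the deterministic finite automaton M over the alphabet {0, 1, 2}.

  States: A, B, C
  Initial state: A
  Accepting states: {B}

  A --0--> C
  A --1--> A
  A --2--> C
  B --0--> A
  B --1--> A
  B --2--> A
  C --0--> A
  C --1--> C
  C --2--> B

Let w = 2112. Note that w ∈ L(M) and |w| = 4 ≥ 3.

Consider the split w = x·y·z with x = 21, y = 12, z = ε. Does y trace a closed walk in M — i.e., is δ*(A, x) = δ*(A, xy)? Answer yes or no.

no

Run of M on the first 4 characters of w = 2 1 1 2:
  step 0: A  (start)
  step 1: C  (read 2: A→C)
  step 2: C  (read 1: C→C)
  step 3: C  (read 1: C→C)
  step 4: B  (read 2: C→B)

After x (step 2): C. After xy (step 4): B.
They differ (C ≠ B), so y is not a cycle from the state after x; this split is not the one the pumping-lemma construction produces, and pumping y need not keep the string in L(M).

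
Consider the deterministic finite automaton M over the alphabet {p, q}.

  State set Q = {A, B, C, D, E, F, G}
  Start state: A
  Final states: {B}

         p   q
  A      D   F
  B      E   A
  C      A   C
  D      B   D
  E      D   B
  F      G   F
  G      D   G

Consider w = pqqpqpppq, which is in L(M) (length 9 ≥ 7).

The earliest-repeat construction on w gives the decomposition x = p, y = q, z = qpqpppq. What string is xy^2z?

pqqqpqpppq

xy^2z = p·q·q·qpqpppq = pqqqpqpppq.
Reading y = q takes M from D back to D, so after x·y·y the machine is still in D, and z then leads to the accepting state B. Hence pqqqpqpppq ∈ L(M).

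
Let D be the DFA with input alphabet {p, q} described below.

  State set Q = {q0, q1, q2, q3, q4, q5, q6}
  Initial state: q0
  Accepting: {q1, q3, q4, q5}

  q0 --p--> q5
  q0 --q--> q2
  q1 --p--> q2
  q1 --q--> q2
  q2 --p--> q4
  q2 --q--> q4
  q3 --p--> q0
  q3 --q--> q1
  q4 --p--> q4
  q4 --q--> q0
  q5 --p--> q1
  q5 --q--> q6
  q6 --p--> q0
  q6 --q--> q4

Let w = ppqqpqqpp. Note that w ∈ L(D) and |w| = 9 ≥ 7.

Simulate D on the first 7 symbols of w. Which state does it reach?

Run of D on the first 7 characters of w = p p q q p q q:
  step 0: q0  (start)
  step 1: q5  (read p: q0→q5)
  step 2: q1  (read p: q5→q1)
  step 3: q2  (read q: q1→q2)
  step 4: q4  (read q: q2→q4)
  step 5: q4  (read p: q4→q4)
  step 6: q0  (read q: q4→q0)
  step 7: q2  (read q: q0→q2)

After reading 7 characters, D is in state q2.

q2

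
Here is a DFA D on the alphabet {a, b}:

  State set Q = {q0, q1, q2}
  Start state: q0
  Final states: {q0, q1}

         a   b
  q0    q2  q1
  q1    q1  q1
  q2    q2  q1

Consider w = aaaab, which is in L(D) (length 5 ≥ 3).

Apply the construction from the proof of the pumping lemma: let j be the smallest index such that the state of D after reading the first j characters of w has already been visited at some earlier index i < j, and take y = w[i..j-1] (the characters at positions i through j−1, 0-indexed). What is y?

Run of D on w = a a a a b:
  step 0: q0  (start)
  step 1: q2  (read a: q0→q2)
  step 2: q2  (read a: q2→q2)   ← first repeat (q2 seen earlier)
  step 3: q2  (read a: q2→q2)
  step 4: q2  (read a: q2→q2)
  step 5: q1  (read b: q2→q1)

So i = 1, j = 2, giving x = w[0:1] = a, y = w[1:2] = a, z = w[2:5] = aab.
Check: |xy| = 2 ≤ 3 and |y| = 1 ≥ 1. Reading y takes D from q2 back to q2, so every xyⁱz is accepted.
The DFA has 3 states, so the proof of the pumping lemma guarantees a repeated state among the first 3+1 visited; the segment between the two visits is the pumpable y.

a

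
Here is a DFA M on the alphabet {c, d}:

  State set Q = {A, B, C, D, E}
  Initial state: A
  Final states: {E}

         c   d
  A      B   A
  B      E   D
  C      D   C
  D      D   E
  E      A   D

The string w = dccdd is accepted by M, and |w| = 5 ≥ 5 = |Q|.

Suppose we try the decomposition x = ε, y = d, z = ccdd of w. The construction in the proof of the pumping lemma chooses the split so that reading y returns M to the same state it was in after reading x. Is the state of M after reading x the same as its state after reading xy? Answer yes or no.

Run of M on the first 1 characters of w = d:
  step 0: A  (start)
  step 1: A  (read d: A→A)

After x (step 0): A. After xy (step 1): A.
They match, so y = d drives M around a cycle from A back to itself; pumping y any number of times keeps M in A before reading z, and xyⁱz ∈ L(M) for every i ≥ 0.

yes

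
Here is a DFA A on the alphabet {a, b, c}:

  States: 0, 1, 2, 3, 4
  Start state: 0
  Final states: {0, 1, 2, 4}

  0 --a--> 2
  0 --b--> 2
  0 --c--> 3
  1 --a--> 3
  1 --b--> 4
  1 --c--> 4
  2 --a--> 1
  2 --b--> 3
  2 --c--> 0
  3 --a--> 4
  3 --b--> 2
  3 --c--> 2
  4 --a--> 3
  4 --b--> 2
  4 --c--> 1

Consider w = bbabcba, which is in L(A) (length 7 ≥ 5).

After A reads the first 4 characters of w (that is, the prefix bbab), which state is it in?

2

Run of A on the first 4 characters of w = b b a b:
  step 0: 0  (start)
  step 1: 2  (read b: 0→2)
  step 2: 3  (read b: 2→3)
  step 3: 4  (read a: 3→4)
  step 4: 2  (read b: 4→2)

After reading 4 characters, A is in state 2.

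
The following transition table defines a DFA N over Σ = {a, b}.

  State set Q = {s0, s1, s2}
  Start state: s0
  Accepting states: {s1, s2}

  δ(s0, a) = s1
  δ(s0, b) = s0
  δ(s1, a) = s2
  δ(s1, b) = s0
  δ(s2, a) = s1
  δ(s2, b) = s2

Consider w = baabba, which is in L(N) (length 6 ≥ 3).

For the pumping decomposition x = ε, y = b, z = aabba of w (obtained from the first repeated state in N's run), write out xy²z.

xy^2z = ε·b·b·aabba = bbaabba.
Reading y = b takes N from s0 back to s0, so after x·y·y the machine is still in s0, and z then leads to the accepting state s1. Hence bbaabba ∈ L(N).

bbaabba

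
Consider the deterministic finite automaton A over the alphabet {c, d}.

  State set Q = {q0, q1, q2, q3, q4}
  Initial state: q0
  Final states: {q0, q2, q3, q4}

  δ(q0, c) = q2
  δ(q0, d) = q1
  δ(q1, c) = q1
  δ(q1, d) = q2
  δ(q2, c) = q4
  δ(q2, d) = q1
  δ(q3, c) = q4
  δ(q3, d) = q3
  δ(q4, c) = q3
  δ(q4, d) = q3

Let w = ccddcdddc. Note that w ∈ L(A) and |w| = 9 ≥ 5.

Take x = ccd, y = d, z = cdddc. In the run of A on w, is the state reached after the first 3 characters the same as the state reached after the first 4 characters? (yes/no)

Run of A on the first 4 characters of w = c c d d:
  step 0: q0  (start)
  step 1: q2  (read c: q0→q2)
  step 2: q4  (read c: q2→q4)
  step 3: q3  (read d: q4→q3)
  step 4: q3  (read d: q3→q3)

After x (step 3): q3. After xy (step 4): q3.
They match, so y = d drives A around a cycle from q3 back to itself; pumping y any number of times keeps A in q3 before reading z, and xyⁱz ∈ L(A) for every i ≥ 0.

yes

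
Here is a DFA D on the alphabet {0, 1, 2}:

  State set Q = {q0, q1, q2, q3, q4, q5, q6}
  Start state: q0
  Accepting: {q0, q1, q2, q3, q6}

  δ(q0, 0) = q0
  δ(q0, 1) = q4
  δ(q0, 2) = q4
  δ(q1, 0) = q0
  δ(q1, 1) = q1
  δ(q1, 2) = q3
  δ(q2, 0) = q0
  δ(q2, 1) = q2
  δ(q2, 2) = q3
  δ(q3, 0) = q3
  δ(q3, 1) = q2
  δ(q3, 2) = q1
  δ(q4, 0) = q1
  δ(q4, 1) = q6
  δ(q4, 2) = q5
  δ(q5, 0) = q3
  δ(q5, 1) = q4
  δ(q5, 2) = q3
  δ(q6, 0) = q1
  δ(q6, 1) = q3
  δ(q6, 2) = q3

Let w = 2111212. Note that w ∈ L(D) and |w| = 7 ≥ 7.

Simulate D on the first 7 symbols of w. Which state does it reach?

Run of D on the first 7 characters of w = 2 1 1 1 2 1 2:
  step 0: q0  (start)
  step 1: q4  (read 2: q0→q4)
  step 2: q6  (read 1: q4→q6)
  step 3: q3  (read 1: q6→q3)
  step 4: q2  (read 1: q3→q2)
  step 5: q3  (read 2: q2→q3)
  step 6: q2  (read 1: q3→q2)
  step 7: q3  (read 2: q2→q3)

After reading 7 characters, D is in state q3.

q3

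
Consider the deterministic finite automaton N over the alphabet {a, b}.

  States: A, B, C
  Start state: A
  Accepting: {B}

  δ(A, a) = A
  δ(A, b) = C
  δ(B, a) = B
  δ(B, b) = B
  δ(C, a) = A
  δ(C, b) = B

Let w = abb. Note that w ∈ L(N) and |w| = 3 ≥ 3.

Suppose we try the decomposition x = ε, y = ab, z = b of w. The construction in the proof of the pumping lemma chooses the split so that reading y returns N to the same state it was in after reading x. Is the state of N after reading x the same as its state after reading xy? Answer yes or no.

State sequence: A -a-> A -b-> C

After x (step 0): A. After xy (step 2): C.
They differ (A ≠ C), so y is not a cycle from the state after x; this split is not the one the pumping-lemma construction produces, and pumping y need not keep the string in L(N).

no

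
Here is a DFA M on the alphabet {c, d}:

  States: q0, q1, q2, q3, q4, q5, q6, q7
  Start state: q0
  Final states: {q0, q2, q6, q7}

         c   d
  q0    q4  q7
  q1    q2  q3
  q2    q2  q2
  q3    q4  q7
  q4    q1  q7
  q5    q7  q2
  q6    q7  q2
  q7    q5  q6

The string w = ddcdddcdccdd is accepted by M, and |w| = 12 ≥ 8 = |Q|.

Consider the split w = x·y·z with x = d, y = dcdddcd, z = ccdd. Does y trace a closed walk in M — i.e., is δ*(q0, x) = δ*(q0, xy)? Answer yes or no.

State sequence: q0 -d-> q7 -d-> q6 -c-> q7 -d-> q6 -d-> q2 -d-> q2 -c-> q2 -d-> q2

After x (step 1): q7. After xy (step 8): q2.
They differ (q7 ≠ q2), so y is not a cycle from the state after x; this split is not the one the pumping-lemma construction produces, and pumping y need not keep the string in L(M).

no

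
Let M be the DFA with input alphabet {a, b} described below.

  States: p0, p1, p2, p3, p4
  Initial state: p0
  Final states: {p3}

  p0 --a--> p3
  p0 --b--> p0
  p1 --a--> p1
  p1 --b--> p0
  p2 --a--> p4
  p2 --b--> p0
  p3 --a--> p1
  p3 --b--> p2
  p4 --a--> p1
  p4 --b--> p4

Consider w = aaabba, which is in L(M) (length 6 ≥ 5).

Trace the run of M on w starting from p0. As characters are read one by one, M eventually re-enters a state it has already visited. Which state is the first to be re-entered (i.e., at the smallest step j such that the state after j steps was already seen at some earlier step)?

p1

Run of M on w = a a a b b a:
  step 0: p0  (start)
  step 1: p3  (read a: p0→p3)
  step 2: p1  (read a: p3→p1)
  step 3: p1  (read a: p1→p1)   ← first repeat (p1 seen earlier)
  step 4: p0  (read b: p1→p0)
  step 5: p0  (read b: p0→p0)
  step 6: p3  (read a: p0→p3)

The earliest repeat is at step j = 3: M is in p1, which it already visited at step i = 2.
The DFA has 5 states, so the proof of the pumping lemma guarantees a repeated state among the first 5+1 visited; the segment between the two visits is the pumpable y.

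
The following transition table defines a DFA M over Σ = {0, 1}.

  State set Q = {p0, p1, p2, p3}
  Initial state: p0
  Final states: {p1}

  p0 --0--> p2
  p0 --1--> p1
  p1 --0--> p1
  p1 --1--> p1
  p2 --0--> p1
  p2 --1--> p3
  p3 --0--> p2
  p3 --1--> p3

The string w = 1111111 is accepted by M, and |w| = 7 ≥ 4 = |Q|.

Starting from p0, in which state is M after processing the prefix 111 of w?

Run of M on the first 3 characters of w = 1 1 1:
  step 0: p0  (start)
  step 1: p1  (read 1: p0→p1)
  step 2: p1  (read 1: p1→p1)
  step 3: p1  (read 1: p1→p1)

After reading 3 characters, M is in state p1.
(This kind of state-tracing is the core of the pumping-lemma construction: with 4 states, pigeonhole forces a repeat within the first 4 steps.)

p1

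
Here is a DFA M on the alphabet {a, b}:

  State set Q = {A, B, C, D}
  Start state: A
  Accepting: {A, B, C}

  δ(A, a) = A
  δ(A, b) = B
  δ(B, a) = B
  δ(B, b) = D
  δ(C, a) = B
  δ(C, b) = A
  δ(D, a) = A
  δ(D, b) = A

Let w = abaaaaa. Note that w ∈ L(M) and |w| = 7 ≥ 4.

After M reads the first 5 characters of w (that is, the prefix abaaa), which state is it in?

State sequence: A -a-> A -b-> B -a-> B -a-> B -a-> B

After reading 5 characters, M is in state B.

B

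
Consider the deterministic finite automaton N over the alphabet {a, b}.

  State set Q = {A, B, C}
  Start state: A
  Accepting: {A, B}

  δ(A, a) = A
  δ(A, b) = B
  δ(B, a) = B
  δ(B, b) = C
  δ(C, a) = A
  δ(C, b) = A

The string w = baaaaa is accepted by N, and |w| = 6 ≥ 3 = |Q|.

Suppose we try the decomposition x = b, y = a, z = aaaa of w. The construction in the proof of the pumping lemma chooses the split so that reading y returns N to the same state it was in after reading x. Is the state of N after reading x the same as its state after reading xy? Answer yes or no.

yes

Run of N on the first 2 characters of w = b a:
  step 0: A  (start)
  step 1: B  (read b: A→B)
  step 2: B  (read a: B→B)

After x (step 1): B. After xy (step 2): B.
They match, so y = a drives N around a cycle from B back to itself; pumping y any number of times keeps N in B before reading z, and xyⁱz ∈ L(N) for every i ≥ 0.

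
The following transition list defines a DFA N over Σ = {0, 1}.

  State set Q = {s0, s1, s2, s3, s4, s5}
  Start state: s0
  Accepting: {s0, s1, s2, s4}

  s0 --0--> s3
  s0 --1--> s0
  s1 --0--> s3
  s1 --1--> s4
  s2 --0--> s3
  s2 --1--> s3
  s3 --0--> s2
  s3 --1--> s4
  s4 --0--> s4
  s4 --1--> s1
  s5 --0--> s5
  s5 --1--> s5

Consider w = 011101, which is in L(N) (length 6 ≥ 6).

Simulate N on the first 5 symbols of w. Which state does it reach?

State sequence: s0 -0-> s3 -1-> s4 -1-> s1 -1-> s4 -0-> s4

After reading 5 characters, N is in state s4.

s4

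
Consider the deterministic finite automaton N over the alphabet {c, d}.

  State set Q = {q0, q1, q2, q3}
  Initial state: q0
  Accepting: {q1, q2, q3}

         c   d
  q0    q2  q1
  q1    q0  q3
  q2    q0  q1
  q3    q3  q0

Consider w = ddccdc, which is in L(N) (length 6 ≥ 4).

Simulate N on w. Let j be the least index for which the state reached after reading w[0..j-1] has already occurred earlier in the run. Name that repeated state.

Run of N on w = d d c c d c:
  step 0: q0  (start)
  step 1: q1  (read d: q0→q1)
  step 2: q3  (read d: q1→q3)
  step 3: q3  (read c: q3→q3)   ← first repeat (q3 seen earlier)
  step 4: q3  (read c: q3→q3)
  step 5: q0  (read d: q3→q0)
  step 6: q2  (read c: q0→q2)

The earliest repeat is at step j = 3: N is in q3, which it already visited at step i = 2.
The DFA has 4 states, so the proof of the pumping lemma guarantees a repeated state among the first 4+1 visited; the segment between the two visits is the pumpable y.

q3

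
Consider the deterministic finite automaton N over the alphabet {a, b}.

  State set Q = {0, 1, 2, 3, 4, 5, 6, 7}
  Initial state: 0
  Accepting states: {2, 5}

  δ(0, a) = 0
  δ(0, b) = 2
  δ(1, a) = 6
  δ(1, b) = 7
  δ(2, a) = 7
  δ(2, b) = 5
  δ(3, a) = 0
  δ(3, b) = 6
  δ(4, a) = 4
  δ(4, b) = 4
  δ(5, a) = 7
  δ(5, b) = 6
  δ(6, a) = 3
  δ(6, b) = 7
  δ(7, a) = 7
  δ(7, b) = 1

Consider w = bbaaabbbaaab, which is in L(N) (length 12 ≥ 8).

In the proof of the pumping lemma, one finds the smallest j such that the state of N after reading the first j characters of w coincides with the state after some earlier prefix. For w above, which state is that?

7

State sequence: 0 -b-> 2 -b-> 5 -a-> 7 -a-> 7 -a-> 7 -b-> 1 -b-> 7 -b-> 1 -a-> 6 -a-> 3 -a-> 0 -b-> 2
First repeat at step 4: 7 was already visited.

The earliest repeat is at step j = 4: N is in 7, which it already visited at step i = 3.
With |Q| = 8, pigeonhole forces a state repeat no later than step 8; the substring read between the first and second visits to that state can be pumped.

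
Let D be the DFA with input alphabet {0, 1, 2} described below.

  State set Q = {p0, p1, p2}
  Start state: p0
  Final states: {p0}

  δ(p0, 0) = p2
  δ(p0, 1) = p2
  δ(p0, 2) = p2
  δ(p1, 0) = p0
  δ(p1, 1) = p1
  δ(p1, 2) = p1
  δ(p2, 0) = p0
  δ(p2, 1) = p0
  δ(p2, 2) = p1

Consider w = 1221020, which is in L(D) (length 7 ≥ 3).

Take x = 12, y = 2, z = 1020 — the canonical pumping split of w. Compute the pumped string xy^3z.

xy^3z = 12·2·2·2·1020 = 122221020.
Reading y = 2 takes D from p1 back to p1, so after x·y·y·y the machine is still in p1, and z then leads to the accepting state p0. Hence 122221020 ∈ L(D).

122221020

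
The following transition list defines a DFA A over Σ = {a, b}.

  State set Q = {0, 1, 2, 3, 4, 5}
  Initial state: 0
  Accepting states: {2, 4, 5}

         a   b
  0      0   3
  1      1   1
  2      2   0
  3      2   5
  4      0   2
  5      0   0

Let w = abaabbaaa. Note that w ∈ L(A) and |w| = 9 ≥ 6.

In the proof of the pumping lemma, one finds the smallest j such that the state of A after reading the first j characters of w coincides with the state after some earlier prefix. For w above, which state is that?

0

Run of A on w = a b a a b b a a a:
  step 0: 0  (start)
  step 1: 0  (read a: 0→0)   ← first repeat (0 seen earlier)
  step 2: 3  (read b: 0→3)
  step 3: 2  (read a: 3→2)
  step 4: 2  (read a: 2→2)
  step 5: 0  (read b: 2→0)
  step 6: 3  (read b: 0→3)
  step 7: 2  (read a: 3→2)
  step 8: 2  (read a: 2→2)
  step 9: 2  (read a: 2→2)

The earliest repeat is at step j = 1: A is in 0, which it already visited at step i = 0.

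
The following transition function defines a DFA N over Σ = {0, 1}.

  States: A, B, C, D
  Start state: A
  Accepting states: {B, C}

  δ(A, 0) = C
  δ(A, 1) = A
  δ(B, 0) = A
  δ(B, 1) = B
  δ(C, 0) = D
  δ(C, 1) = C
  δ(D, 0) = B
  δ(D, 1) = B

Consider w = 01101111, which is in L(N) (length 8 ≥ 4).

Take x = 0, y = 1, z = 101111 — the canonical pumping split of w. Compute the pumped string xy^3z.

xy^3z = 0·1·1·1·101111 = 0111101111.
Reading y = 1 takes N from C back to C, so after x·y·y·y the machine is still in C, and z then leads to the accepting state B. Hence 0111101111 ∈ L(N).

0111101111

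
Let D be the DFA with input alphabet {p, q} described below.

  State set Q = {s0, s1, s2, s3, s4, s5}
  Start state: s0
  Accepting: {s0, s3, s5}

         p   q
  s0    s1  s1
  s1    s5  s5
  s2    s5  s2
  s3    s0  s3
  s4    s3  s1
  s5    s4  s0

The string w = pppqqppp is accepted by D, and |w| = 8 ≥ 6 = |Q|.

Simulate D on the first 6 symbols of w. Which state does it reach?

Run of D on the first 6 characters of w = p p p q q p:
  step 0: s0  (start)
  step 1: s1  (read p: s0→s1)
  step 2: s5  (read p: s1→s5)
  step 3: s4  (read p: s5→s4)
  step 4: s1  (read q: s4→s1)
  step 5: s5  (read q: s1→s5)
  step 6: s4  (read p: s5→s4)

After reading 6 characters, D is in state s4.
(This kind of state-tracing is the core of the pumping-lemma construction: with 6 states, pigeonhole forces a repeat within the first 6 steps.)

s4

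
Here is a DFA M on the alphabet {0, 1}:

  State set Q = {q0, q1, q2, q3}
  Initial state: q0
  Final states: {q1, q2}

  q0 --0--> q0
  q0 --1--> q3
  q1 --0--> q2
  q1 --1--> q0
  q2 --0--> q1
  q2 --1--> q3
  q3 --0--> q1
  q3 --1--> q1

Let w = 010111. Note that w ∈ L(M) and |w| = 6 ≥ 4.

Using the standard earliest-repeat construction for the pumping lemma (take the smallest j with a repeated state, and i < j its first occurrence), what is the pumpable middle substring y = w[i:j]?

State sequence: q0 -0-> q0 -1-> q3 -0-> q1 -1-> q0 -1-> q3 -1-> q1
First repeat at step 1: q0 was already visited.

So i = 0, j = 1, giving x = w[0:0] = ε, y = w[0:1] = 0, z = w[1:6] = 10111.
Check: |xy| = 1 ≤ 4 and |y| = 1 ≥ 1. Reading y takes M from q0 back to q0, so every xyⁱz is accepted.

0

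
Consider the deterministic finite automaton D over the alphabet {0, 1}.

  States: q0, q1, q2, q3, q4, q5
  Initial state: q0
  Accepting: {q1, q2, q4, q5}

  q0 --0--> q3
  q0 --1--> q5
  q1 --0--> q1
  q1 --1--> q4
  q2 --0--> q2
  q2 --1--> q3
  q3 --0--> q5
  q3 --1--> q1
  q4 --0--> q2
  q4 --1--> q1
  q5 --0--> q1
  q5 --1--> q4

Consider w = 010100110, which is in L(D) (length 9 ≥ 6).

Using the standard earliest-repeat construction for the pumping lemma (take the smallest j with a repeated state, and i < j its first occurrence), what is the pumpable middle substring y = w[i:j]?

0

Run of D on w = 0 1 0 1 0 0 1 1 0:
  step 0: q0  (start)
  step 1: q3  (read 0: q0→q3)
  step 2: q1  (read 1: q3→q1)
  step 3: q1  (read 0: q1→q1)   ← first repeat (q1 seen earlier)
  step 4: q4  (read 1: q1→q4)
  step 5: q2  (read 0: q4→q2)
  step 6: q2  (read 0: q2→q2)
  step 7: q3  (read 1: q2→q3)
  step 8: q1  (read 1: q3→q1)
  step 9: q1  (read 0: q1→q1)

So i = 2, j = 3, giving x = w[0:2] = 01, y = w[2:3] = 0, z = w[3:9] = 100110.
Check: |xy| = 3 ≤ 6 and |y| = 1 ≥ 1. Reading y takes D from q1 back to q1, so every xyⁱz is accepted.
Pumping length from the standard proof: p = 6 (the number of states). The repeated state found above gives |xy| = j ≤ 6 and |y| = j − i ≥ 1.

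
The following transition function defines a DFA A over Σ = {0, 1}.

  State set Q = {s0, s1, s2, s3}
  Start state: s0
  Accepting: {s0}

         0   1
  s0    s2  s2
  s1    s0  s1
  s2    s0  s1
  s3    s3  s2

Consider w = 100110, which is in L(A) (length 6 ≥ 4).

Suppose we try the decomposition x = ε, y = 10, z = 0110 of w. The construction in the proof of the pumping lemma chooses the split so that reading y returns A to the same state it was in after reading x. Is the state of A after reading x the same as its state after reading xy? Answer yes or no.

State sequence: s0 -1-> s2 -0-> s0

After x (step 0): s0. After xy (step 2): s0.
They match, so y = 10 drives A around a cycle from s0 back to itself; pumping y any number of times keeps A in s0 before reading z, and xyⁱz ∈ L(A) for every i ≥ 0.

yes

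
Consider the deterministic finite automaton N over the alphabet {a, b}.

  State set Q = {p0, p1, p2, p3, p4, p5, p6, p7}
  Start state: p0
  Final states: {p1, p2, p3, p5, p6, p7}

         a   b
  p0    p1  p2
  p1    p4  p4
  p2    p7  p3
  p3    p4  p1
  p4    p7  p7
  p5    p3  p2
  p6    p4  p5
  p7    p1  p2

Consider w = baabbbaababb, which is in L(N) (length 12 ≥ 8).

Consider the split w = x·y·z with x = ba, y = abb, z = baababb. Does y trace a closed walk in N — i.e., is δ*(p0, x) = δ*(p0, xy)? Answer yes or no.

yes

Run of N on the first 5 characters of w = b a a b b:
  step 0: p0  (start)
  step 1: p2  (read b: p0→p2)
  step 2: p7  (read a: p2→p7)
  step 3: p1  (read a: p7→p1)
  step 4: p4  (read b: p1→p4)
  step 5: p7  (read b: p4→p7)

After x (step 2): p7. After xy (step 5): p7.
They match, so y = abb drives N around a cycle from p7 back to itself; pumping y any number of times keeps N in p7 before reading z, and xyⁱz ∈ L(N) for every i ≥ 0.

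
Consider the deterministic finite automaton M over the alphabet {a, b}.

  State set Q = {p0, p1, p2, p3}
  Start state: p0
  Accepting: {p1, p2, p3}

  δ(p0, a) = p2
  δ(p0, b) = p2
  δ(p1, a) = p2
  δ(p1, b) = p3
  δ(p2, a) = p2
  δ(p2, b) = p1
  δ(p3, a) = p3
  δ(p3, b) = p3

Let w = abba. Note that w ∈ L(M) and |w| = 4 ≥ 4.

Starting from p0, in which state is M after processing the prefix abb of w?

p3

State sequence: p0 -a-> p2 -b-> p1 -b-> p3

After reading 3 characters, M is in state p3.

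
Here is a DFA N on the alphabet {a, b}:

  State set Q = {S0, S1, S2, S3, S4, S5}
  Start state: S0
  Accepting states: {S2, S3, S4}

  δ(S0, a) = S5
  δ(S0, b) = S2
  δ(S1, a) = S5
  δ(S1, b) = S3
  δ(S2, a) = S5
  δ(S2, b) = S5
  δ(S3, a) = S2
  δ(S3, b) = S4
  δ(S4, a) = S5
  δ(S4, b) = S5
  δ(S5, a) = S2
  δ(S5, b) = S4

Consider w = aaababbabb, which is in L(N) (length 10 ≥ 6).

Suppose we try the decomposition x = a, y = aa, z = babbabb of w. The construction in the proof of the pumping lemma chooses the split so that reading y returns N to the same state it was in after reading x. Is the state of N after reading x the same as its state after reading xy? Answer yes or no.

Run of N on the first 3 characters of w = a a a:
  step 0: S0  (start)
  step 1: S5  (read a: S0→S5)
  step 2: S2  (read a: S5→S2)
  step 3: S5  (read a: S2→S5)

After x (step 1): S5. After xy (step 3): S5.
They match, so y = aa drives N around a cycle from S5 back to itself; pumping y any number of times keeps N in S5 before reading z, and xyⁱz ∈ L(N) for every i ≥ 0.

yes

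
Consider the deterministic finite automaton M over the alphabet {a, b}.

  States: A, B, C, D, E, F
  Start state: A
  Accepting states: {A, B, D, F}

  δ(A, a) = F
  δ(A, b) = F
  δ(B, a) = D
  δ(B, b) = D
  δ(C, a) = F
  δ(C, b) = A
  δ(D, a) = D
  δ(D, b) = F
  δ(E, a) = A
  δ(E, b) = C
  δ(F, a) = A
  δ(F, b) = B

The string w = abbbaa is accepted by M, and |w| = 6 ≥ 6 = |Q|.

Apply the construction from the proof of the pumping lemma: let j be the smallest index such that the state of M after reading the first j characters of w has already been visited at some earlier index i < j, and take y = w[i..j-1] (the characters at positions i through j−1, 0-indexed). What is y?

bbb

Run of M on w = a b b b a a:
  step 0: A  (start)
  step 1: F  (read a: A→F)
  step 2: B  (read b: F→B)
  step 3: D  (read b: B→D)
  step 4: F  (read b: D→F)   ← first repeat (F seen earlier)
  step 5: A  (read a: F→A)
  step 6: F  (read a: A→F)

So i = 1, j = 4, giving x = w[0:1] = a, y = w[1:4] = bbb, z = w[4:6] = aa.
Check: |xy| = 4 ≤ 6 and |y| = 3 ≥ 1. Reading y takes M from F back to F, so every xyⁱz is accepted.
Since M has 6 states, any run of length ≥ 6 visits 6+1 states, so by pigeonhole some state repeats within the first 6 steps — that repeat gives the pumpable loop.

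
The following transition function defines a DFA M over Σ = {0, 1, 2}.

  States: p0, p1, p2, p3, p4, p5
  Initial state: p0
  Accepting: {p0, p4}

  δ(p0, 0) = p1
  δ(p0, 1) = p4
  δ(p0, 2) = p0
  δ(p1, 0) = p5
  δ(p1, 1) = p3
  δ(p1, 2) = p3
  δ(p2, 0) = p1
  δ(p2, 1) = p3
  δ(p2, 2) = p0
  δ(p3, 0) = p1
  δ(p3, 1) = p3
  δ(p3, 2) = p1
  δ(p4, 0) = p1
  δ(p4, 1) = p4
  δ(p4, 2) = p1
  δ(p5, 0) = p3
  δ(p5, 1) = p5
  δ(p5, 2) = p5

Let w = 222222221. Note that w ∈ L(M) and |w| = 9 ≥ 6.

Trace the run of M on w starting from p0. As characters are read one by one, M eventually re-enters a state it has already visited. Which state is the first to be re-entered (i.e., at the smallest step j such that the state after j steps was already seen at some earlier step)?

p0

State sequence: p0 -2-> p0 -2-> p0 -2-> p0 -2-> p0 -2-> p0 -2-> p0 -2-> p0 -2-> p0 -1-> p4
First repeat at step 1: p0 was already visited.

The earliest repeat is at step j = 1: M is in p0, which it already visited at step i = 0.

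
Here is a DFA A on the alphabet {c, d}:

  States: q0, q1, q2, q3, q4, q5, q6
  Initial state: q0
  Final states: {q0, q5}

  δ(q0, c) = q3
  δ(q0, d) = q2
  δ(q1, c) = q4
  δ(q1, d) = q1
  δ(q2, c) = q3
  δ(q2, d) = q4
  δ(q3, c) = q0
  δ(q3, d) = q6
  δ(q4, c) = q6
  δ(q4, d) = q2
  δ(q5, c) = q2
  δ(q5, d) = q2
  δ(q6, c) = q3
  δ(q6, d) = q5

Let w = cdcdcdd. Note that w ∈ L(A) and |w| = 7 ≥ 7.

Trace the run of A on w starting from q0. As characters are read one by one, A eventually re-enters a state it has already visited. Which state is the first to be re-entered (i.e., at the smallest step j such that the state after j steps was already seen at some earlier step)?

State sequence: q0 -c-> q3 -d-> q6 -c-> q3 -d-> q6 -c-> q3 -d-> q6 -d-> q5
First repeat at step 3: q3 was already visited.

The earliest repeat is at step j = 3: A is in q3, which it already visited at step i = 1.
Since A has 7 states, any run of length ≥ 7 visits 7+1 states, so by pigeonhole some state repeats within the first 7 steps — that repeat gives the pumpable loop.

q3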